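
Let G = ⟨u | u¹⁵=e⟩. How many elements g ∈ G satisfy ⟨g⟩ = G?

G is cyclic of order 15. An element generates G iff its order is 15, and a cyclic group of order 15 has exactly φ(15) = 8 such elements.

Answer: 8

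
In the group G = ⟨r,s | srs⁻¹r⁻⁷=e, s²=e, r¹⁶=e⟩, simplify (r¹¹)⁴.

Compute successive powers of (r¹¹), reducing at each step:
  (r¹¹)²: (r¹¹) · r¹¹ = r⁶
  (r¹¹)³: (r⁶) · r¹¹ = r
  (r¹¹)⁴: r · r¹¹ = r¹²

Answer: r¹²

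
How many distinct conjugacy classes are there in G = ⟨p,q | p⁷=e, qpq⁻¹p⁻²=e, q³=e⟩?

The conjugacy classes (representative and size) are:
  [e] (size 1), [p²] (size 3), [p⁵] (size 3), [q] (size 7), [q²] (size 7).
Class equation: 1 + 3 + 3 + 7 + 7 = 21 = |G|. So G has 5 conjugacy classes.

Answer: 5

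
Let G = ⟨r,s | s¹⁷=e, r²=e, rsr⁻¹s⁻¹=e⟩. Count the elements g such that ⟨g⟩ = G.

G is cyclic of order 34. An element generates G iff its order is 34, and a cyclic group of order 34 has exactly φ(34) = 16 such elements.

Answer: 16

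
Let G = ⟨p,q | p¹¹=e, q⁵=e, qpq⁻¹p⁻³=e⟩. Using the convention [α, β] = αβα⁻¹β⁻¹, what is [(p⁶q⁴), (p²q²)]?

[(p⁶q⁴), (p²q²)] = (p⁶q⁴)·(p²q²)·(p⁶q⁴)⁻¹·(p²q²)⁻¹.
  (p⁶q⁴) · (p²q²) = p³q
  (p³q) · (p⁴q) = p⁴q²
  (p⁴q²) · (pq³) = p²

Answer: p²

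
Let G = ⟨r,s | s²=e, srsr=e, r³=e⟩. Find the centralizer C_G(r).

⟨r⟩ ⊆ C_G(r) since powers of r commute with r; so |C_G(r)| ≥ |⟨r⟩| = 3.
By orbit–stabilizer, |C_G(r)| = |G| / |conj. class of r| = 6 / 2 = 3.
The 3 elements commuting with r are {e, r, r²}.

Answer: {e, r, r²}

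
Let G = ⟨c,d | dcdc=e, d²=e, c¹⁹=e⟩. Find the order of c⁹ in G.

Compute successive powers until reaching e:
  (c⁹)¹ = c⁹, (c⁹)² = c¹⁸, (c⁹)³ = c⁸, (c⁹)⁴ = c¹⁷, (c⁹)⁵ = c⁷, (c⁹)⁶ = c¹⁶, (c⁹)⁷ = c⁶, (c⁹)⁸ = c¹⁵, (c⁹)⁹ = c⁵, (c⁹)¹⁰ = c¹⁴, (c⁹)¹¹ = c⁴, (c⁹)¹² = c¹³, (c⁹)¹³ = c³, (c⁹)¹⁴ = c¹², (c⁹)¹⁵ = c², (c⁹)¹⁶ = c¹¹, (c⁹)¹⁷ = c, (c⁹)¹⁸ = c¹⁰, (c⁹)¹⁹ = e.
The smallest positive k with (c⁹)ᵏ = e is 19.

Answer: 19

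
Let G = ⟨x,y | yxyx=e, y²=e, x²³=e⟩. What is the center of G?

An element z ∈ Z(G) iff z commutes with every generator.
For example e is central: e·x = x = x·e; e·y = y = y·e.
Whereas x ∉ Z(G) since x·y = xy ≠ x²²y = y·x.
Checking each of the 46 elements this way gives Z(G) = {e}, of order 1.

Answer: {e}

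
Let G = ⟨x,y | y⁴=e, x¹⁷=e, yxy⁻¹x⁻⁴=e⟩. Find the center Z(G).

An element z ∈ Z(G) iff z commutes with every generator.
For example e is central: e·x = x = x·e; e·y = y = y·e.
Whereas x ∉ Z(G) since x·y = xy ≠ x⁴y = y·x.
Checking each of the 68 elements this way gives Z(G) = {e}, of order 1.

Answer: {e}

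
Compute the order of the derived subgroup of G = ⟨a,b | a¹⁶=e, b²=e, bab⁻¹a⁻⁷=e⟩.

G' = [G, G] is generated by all commutators. The generator-pair commutators are: [a, b] = a¹⁰.
The subgroup they normally generate is {e, a², a⁴, a⁶, a⁸, a¹⁰, a¹², a¹⁴}, of order 8.
Check: |G/G'| = 32/8 = 4 is the order of the abelianisation.

Answer: 8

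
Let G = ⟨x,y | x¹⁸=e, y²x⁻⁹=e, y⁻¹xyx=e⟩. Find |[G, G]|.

G' = [G, G] is generated by all commutators. The generator-pair commutators are: [x, y] = x².
The subgroup they normally generate is {e, x², x⁴, x⁶, x⁸, x¹⁰, x¹², x¹⁴, x¹⁶}, of order 9.
Check: |G/G'| = 36/9 = 4 is the order of the abelianisation.

Answer: 9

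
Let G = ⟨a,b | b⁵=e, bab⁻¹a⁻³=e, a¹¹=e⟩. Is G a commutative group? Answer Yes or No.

a·b = ab but b·a = a³b, so a·b ≠ b·a and G is not abelian.

Answer: No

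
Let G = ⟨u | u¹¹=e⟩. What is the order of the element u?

Compute successive powers until reaching e:
  u¹ = u, u² = u², u³ = u³, u⁴ = u⁴, u⁵ = u⁵, u⁶ = u⁶, u⁷ = u⁷, u⁸ = u⁸, u⁹ = u⁹, u¹⁰ = u¹⁰, u¹¹ = e.
The smallest positive k with uᵏ = e is 11.

Answer: 11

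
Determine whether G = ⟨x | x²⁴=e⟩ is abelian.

G has a single generator, so G is cyclic and hence abelian.

Answer: Yes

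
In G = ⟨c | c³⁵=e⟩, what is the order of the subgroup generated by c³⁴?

|⟨c³⁴⟩| equals the order of c³⁴. Compute successive powers until reaching e:
  (c³⁴)¹ = c³⁴, (c³⁴)² = c³³, (c³⁴)³ = c³², (c³⁴)⁴ = c³¹, (c³⁴)⁵ = c³⁰, (c³⁴)⁶ = c²⁹, (c³⁴)⁷ = c²⁸, (c³⁴)⁸ = c²⁷, (c³⁴)⁹ = c²⁶, (c³⁴)¹⁰ = c²⁵, (c³⁴)¹¹ = c²⁴, (c³⁴)¹² = c²³, (c³⁴)¹³ = c²², (c³⁴)¹⁴ = c²¹, (c³⁴)¹⁵ = c²⁰, (c³⁴)¹⁶ = c¹⁹, (c³⁴)¹⁷ = c¹⁸, (c³⁴)¹⁸ = c¹⁷, (c³⁴)¹⁹ = c¹⁶, (c³⁴)²⁰ = c¹⁵, (c³⁴)²¹ = c¹⁴, (c³⁴)²² = c¹³, (c³⁴)²³ = c¹², (c³⁴)²⁴ = c¹¹, (c³⁴)²⁵ = c¹⁰, (c³⁴)²⁶ = c⁹, (c³⁴)²⁷ = c⁸, (c³⁴)²⁸ = c⁷, (c³⁴)²⁹ = c⁶, (c³⁴)³⁰ = c⁵, (c³⁴)³¹ = c⁴, (c³⁴)³² = c³, (c³⁴)³³ = c², (c³⁴)³⁴ = c, (c³⁴)³⁵ = e.
The smallest positive k with (c³⁴)ᵏ = e is 35, so |⟨c³⁴⟩| = 35.

Answer: 35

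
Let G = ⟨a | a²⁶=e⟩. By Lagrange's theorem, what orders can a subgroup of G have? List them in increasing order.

|G| = 26 = 2 · 13. By Lagrange's theorem the order of any subgroup divides 26; the divisors of 26 are 1, 2, 13, 26.

Answer: 1, 2, 13, 26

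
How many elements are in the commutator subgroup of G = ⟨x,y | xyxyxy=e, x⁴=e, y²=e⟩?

G' = [G, G] is generated by all commutators. The generator-pair commutators are: [x, y] = x²yx.
The subgroup they normally generate is {e, x², xy, yx³, x²yx, x³y, x²yx³, yx, xyx², yx²y, x²yx²y, x³yx²}, of order 12.
Check: |G/G'| = 24/12 = 2 is the order of the abelianisation.

Answer: 12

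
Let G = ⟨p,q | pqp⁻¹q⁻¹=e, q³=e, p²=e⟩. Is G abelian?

Each pair of generators commutes: p·q = pq = q·p. Since the generators pairwise commute, every element of G commutes with every other, so G is abelian.

Answer: Yes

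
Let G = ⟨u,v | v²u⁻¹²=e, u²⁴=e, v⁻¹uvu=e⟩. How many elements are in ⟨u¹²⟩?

|⟨u¹²⟩| equals the order of u¹². Compute successive powers until reaching e:
  (u¹²)¹ = u¹², (u¹²)² = e.
The smallest positive k with (u¹²)ᵏ = e is 2, so |⟨u¹²⟩| = 2.

Answer: 2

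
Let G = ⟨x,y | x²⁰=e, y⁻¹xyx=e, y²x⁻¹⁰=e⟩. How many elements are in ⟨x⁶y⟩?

|⟨x⁶y⟩| equals the order of x⁶y. Compute successive powers until reaching e:
  (x⁶y)¹ = x⁶y, (x⁶y)² = x¹⁰, (x⁶y)³ = x⁶y⁻¹, (x⁶y)⁴ = e.
The smallest positive k with (x⁶y)ᵏ = e is 4, so |⟨x⁶y⟩| = 4.

Answer: 4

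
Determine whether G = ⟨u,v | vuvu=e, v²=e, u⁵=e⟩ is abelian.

u·v = uv but v·u = u⁴v, so u·v ≠ v·u and G is not abelian.

Answer: No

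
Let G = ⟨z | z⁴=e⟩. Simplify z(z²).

Compute z · (z²) by multiplying left to right and reducing via the relations at each step:
  z · z² = z³

Answer: z³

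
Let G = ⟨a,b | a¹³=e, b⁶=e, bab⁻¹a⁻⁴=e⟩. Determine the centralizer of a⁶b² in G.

⟨a⁶b²⟩ ⊆ C_G(a⁶b²) since powers of a⁶b² commute with a⁶b²; so |C_G(a⁶b²)| ≥ |⟨a⁶b²⟩| = 3.
By orbit–stabilizer, |C_G(a⁶b²)| = |G| / |conj. class of a⁶b²| = 78 / 13 = 6.
The 6 elements commuting with a⁶b² are {e, ab⁵, a⁹b, a⁶b², a⁷b³, a¹¹b⁴}.

Answer: {e, ab⁵, a⁹b, a⁶b², a⁷b³, a¹¹b⁴}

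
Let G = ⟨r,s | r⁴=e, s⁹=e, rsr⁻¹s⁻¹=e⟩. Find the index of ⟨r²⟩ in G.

First find ord(r²) by computing successive powers:
  (r²)¹ = r², (r²)² = e.
So |⟨r²⟩| = ord(r²) = 2. With |G| = 36, by Lagrange [G : ⟨r²⟩] = 36/2 = 18.

Answer: 18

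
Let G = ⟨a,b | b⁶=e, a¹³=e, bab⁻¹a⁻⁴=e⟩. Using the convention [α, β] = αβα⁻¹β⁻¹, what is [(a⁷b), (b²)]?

[(a⁷b), (b²)] = (a⁷b)·(b²)·(a⁷b)⁻¹·(b²)⁻¹.
  (a⁷b) · (b²) = a⁷b³
  (a⁷b³) · (a⁸b⁵) = a¹²b²
  (a¹²b²) · (b⁴) = a¹²

Answer: a¹²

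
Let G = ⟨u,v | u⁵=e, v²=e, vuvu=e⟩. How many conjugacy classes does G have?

The conjugacy classes (representative and size) are:
  [e] (size 1), [u] (size 2), [u²] (size 2), [v] (size 5).
Class equation: 1 + 2 + 2 + 5 = 10 = |G|. So G has 4 conjugacy classes.

Answer: 4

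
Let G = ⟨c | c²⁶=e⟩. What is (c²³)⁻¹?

The order of (c²³) is 26 (smallest k with (c²³)ᵏ = e), so (c²³)⁻¹ = (c²³)²⁵ = c³.
Check: (c²³) · (c³) → (c²³) · c³ = e, giving e as required.

Answer: c³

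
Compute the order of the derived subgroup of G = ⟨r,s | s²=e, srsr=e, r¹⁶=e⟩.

G' = [G, G] is generated by all commutators. The generator-pair commutators are: [r, s] = r².
The subgroup they normally generate is {e, r², r⁴, r⁶, r⁸, r¹⁰, r¹², r¹⁴}, of order 8.
Check: |G/G'| = 32/8 = 4 is the order of the abelianisation.

Answer: 8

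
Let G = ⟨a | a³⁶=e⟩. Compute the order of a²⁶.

Compute successive powers until reaching e:
  (a²⁶)¹ = a²⁶, (a²⁶)² = a¹⁶, (a²⁶)³ = a⁶, (a²⁶)⁴ = a³², (a²⁶)⁵ = a²², (a²⁶)⁶ = a¹², (a²⁶)⁷ = a², (a²⁶)⁸ = a²⁸, (a²⁶)⁹ = a¹⁸, (a²⁶)¹⁰ = a⁸, (a²⁶)¹¹ = a³⁴, (a²⁶)¹² = a²⁴, (a²⁶)¹³ = a¹⁴, (a²⁶)¹⁴ = a⁴, (a²⁶)¹⁵ = a³⁰, (a²⁶)¹⁶ = a²⁰, (a²⁶)¹⁷ = a¹⁰, (a²⁶)¹⁸ = e.
The smallest positive k with (a²⁶)ᵏ = e is 18.

Answer: 18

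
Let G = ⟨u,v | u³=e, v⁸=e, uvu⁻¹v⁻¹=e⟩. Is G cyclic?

|G| = 24. The element uv has order 24 (its powers give 24 distinct elements), so ⟨uv⟩ = G and G is cyclic.

Answer: Yes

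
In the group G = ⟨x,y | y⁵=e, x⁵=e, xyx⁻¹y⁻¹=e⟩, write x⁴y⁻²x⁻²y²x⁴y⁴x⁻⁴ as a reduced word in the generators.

Multiply left to right, reducing at each step:
  (x⁴) · y⁻² = x⁴y³
  (x⁴y³) · x⁻² = x²y³
  (x²y³) · y² = x²
  (x²) · x⁴ = x
  x · y⁴ = xy⁴
  (xy⁴) · x⁻⁴ = x²y⁴

Answer: x²y⁴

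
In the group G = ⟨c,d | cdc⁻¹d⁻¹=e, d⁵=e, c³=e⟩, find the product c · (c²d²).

Compute c · (c²d²) by multiplying left to right and reducing via the relations at each step:
  c · c² = e
  e · d² = d²

Answer: d²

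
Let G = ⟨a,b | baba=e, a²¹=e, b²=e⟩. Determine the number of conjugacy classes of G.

The conjugacy classes (representative and size) are:
  [e] (size 1), [a²⁰] (size 2), [a²] (size 2), [a³] (size 2), [a¹⁷] (size 2), [a⁵] (size 2), [a⁶] (size 2), [a⁷] (size 2), [a⁸] (size 2), [a⁹] (size 2), [a¹⁰] (size 2), [b] (size 21).
Class equation: 1 + 2 + 2 + 2 + 2 + 2 + 2 + 2 + 2 + 2 + 2 + 21 = 42 = |G|. So G has 12 conjugacy classes.

Answer: 12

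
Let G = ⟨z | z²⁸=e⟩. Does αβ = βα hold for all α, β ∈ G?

G has a single generator, so G is cyclic and hence abelian.

Answer: Yes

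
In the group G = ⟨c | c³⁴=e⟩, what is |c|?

Compute successive powers until reaching e:
  c¹ = c, c² = c², c³ = c³, c⁴ = c⁴, c⁵ = c⁵, c⁶ = c⁶, c⁷ = c⁷, c⁸ = c⁸, c⁹ = c⁹, c¹⁰ = c¹⁰, c¹¹ = c¹¹, c¹² = c¹², c¹³ = c¹³, c¹⁴ = c¹⁴, c¹⁵ = c¹⁵, c¹⁶ = c¹⁶, c¹⁷ = c¹⁷, c¹⁸ = c¹⁸, c¹⁹ = c¹⁹, c²⁰ = c²⁰, c²¹ = c²¹, c²² = c²², c²³ = c²³, c²⁴ = c²⁴, c²⁵ = c²⁵, c²⁶ = c²⁶, c²⁷ = c²⁷, c²⁸ = c²⁸, c²⁹ = c²⁹, c³⁰ = c³⁰, c³¹ = c³¹, c³² = c³², c³³ = c³³, c³⁴ = e.
The smallest positive k with cᵏ = e is 34.

Answer: 34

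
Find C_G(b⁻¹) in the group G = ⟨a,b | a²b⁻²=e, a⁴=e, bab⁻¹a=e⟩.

⟨b⁻¹⟩ ⊆ C_G(b⁻¹) since powers of b⁻¹ commute with b⁻¹; so |C_G(b⁻¹)| ≥ |⟨b⁻¹⟩| = 4.
By orbit–stabilizer, |C_G(b⁻¹)| = |G| / |conj. class of b⁻¹| = 8 / 2 = 4.
The 4 elements commuting with b⁻¹ are {e, a², b, b⁻¹}.

Answer: {e, a², b, b⁻¹}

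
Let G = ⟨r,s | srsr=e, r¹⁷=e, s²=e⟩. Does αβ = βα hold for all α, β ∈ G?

r·s = rs but s·r = r¹⁶s, so r·s ≠ s·r and G is not abelian.

Answer: No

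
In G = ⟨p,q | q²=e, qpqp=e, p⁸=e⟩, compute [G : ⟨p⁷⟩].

First find ord(p⁷) by computing successive powers:
  (p⁷)¹ = p⁷, (p⁷)² = p⁶, (p⁷)³ = p⁵, (p⁷)⁴ = p⁴, (p⁷)⁵ = p³, (p⁷)⁶ = p², (p⁷)⁷ = p, (p⁷)⁸ = e.
So |⟨p⁷⟩| = ord(p⁷) = 8. With |G| = 16, by Lagrange [G : ⟨p⁷⟩] = 16/8 = 2.

Answer: 2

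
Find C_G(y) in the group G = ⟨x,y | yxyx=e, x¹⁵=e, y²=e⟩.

⟨y⟩ ⊆ C_G(y) since powers of y commute with y; so |C_G(y)| ≥ |⟨y⟩| = 2.
By orbit–stabilizer, |C_G(y)| = |G| / |conj. class of y| = 30 / 15 = 2.
The 2 elements commuting with y are {e, y}.

Answer: {e, y}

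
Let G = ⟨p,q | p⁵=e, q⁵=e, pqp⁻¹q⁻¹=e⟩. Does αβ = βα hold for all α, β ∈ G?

Each pair of generators commutes: p·q = pq = q·p. Since the generators pairwise commute, every element of G commutes with every other, so G is abelian.

Answer: Yes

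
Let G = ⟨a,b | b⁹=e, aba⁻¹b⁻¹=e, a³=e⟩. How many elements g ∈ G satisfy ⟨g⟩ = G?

⟨g⟩ = G would require ord(g) = |G| = 27, but the maximum element order in G is 9 < 27. So G is not cyclic and no single element generates it: the count is 0.

Answer: 0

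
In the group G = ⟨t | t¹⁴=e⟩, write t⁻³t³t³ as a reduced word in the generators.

Multiply left to right, reducing at each step:
  (t¹¹) · t³ = e
  e · t³ = t³

Answer: t³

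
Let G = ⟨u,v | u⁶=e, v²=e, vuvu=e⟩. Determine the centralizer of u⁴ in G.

⟨u⁴⟩ ⊆ C_G(u⁴) since powers of u⁴ commute with u⁴; so |C_G(u⁴)| ≥ |⟨u⁴⟩| = 3.
By orbit–stabilizer, |C_G(u⁴)| = |G| / |conj. class of u⁴| = 12 / 2 = 6.
The 6 elements commuting with u⁴ are {e, u, u², u³, u⁴, u⁵}.

Answer: {e, u, u², u³, u⁴, u⁵}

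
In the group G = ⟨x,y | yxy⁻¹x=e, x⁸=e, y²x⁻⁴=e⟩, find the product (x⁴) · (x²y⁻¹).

Compute (x⁴) · (x²y⁻¹) by multiplying left to right and reducing via the relations at each step:
  (x⁴) · x² = x⁶
  (x⁶) · y⁻¹ = x²y

Answer: x²y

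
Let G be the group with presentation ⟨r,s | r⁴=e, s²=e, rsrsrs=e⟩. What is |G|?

Enumerate words in the generators, reducing via the relations: the distinct elements are
  {e, r, s, rs, r², r³, sr, rsr, r²s, r³s, sr², sr³, rsr², rsr³, r²sr, r³sr, sr²s, rsr²s, r²sr², r²sr³, r³sr², r³sr³, r²sr²s, r³sr²s}.
No further products give new elements, so |G| = 24.

Answer: 24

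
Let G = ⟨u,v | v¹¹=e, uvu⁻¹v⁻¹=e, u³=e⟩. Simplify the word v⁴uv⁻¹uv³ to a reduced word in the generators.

Multiply left to right, reducing at each step:
  (v⁴) · u = uv⁴
  (uv⁴) · v⁻¹ = uv³
  (uv³) · u = u²v³
  (u²v³) · v³ = u²v⁶

Answer: u²v⁶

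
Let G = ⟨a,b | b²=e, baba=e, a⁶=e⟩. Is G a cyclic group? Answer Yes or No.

Every cyclic group is abelian. But a·b = ab while b·a = a⁵b, so a·b ≠ b·a and G is not abelian. Hence G is not cyclic.

Answer: No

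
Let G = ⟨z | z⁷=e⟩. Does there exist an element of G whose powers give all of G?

|G| = 7. The element z has order 7 (its powers give 7 distinct elements), so ⟨z⟩ = G and G is cyclic.

Answer: Yes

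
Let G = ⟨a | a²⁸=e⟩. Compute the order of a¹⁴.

Compute successive powers until reaching e:
  (a¹⁴)¹ = a¹⁴, (a¹⁴)² = e.
The smallest positive k with (a¹⁴)ᵏ = e is 2.

Answer: 2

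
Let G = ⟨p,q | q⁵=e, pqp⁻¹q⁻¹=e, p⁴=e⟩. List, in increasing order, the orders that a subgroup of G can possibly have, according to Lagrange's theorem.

|G| = 20 = 2² · 5. By Lagrange's theorem the order of any subgroup divides 20; the divisors of 20 are 1, 2, 4, 5, 10, 20.

Answer: 1, 2, 4, 5, 10, 20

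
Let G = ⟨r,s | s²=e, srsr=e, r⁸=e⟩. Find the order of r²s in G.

Compute successive powers until reaching e:
  (r²s)¹ = r²s, (r²s)² = e.
The smallest positive k with (r²s)ᵏ = e is 2.

Answer: 2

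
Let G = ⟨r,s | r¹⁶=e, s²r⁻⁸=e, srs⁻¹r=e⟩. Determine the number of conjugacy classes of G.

The conjugacy classes (representative and size) are:
  [e] (size 1), [r] (size 2), [r¹⁴] (size 2), [r¹³] (size 2), [r¹²] (size 2), [r⁵] (size 2), [r¹⁰] (size 2), [r⁷] (size 2), [r⁸] (size 1), [s⁻¹] (size 8), [r⁷s⁻¹] (size 8).
Class equation: 1 + 2 + 2 + 2 + 2 + 2 + 2 + 2 + 1 + 8 + 8 = 32 = |G|. So G has 11 conjugacy classes.

Answer: 11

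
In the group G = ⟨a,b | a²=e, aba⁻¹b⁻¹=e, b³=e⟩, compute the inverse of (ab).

The order of (ab) is 6 (smallest k with (ab)ᵏ = e), so (ab)⁻¹ = (ab)⁵ = ab².
Check: (ab) · (ab²) → (ab) · a = b;   b · b² = e, giving e as required.

Answer: ab²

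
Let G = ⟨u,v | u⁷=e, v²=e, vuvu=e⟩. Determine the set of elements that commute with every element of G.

An element z ∈ Z(G) iff z commutes with every generator.
For example e is central: e·u = u = u·e; e·v = v = v·e.
Whereas u ∉ Z(G) since u·v = uv ≠ u⁶v = v·u.
Checking each of the 14 elements this way gives Z(G) = {e}, of order 1.

Answer: {e}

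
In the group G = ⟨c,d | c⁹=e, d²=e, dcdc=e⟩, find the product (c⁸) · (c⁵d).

Compute (c⁸) · (c⁵d) by multiplying left to right and reducing via the relations at each step:
  (c⁸) · c⁵ = c⁴
  (c⁴) · d = c⁴d

Answer: c⁴d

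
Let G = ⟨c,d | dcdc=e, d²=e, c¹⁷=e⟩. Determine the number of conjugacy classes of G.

The conjugacy classes (representative and size) are:
  [e] (size 1), [c¹⁶] (size 2), [c²] (size 2), [c³] (size 2), [c¹³] (size 2), [c¹²] (size 2), [c⁶] (size 2), [c¹⁰] (size 2), [c⁹] (size 2), [c⁷d] (size 17).
Class equation: 1 + 2 + 2 + 2 + 2 + 2 + 2 + 2 + 2 + 17 = 34 = |G|. So G has 10 conjugacy classes.

Answer: 10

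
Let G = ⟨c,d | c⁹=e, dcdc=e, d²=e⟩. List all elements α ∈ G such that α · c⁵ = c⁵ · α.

⟨c⁵⟩ ⊆ C_G(c⁵) since powers of c⁵ commute with c⁵; so |C_G(c⁵)| ≥ |⟨c⁵⟩| = 9.
By orbit–stabilizer, |C_G(c⁵)| = |G| / |conj. class of c⁵| = 18 / 2 = 9.
The 9 elements commuting with c⁵ are {e, c, c², c³, c⁴, c⁵, c⁶, c⁷, c⁸}.

Answer: {e, c, c², c³, c⁴, c⁵, c⁶, c⁷, c⁸}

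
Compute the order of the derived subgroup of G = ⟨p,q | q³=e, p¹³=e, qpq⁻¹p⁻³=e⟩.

G' = [G, G] is generated by all commutators. The generator-pair commutators are: [p, q] = p¹¹.
The subgroup they normally generate is {e, p, p², p³, p⁴, p⁵, p⁶, p⁷, p⁸, p⁹, p¹⁰, p¹¹, p¹²}, of order 13.
Check: |G/G'| = 39/13 = 3 is the order of the abelianisation.

Answer: 13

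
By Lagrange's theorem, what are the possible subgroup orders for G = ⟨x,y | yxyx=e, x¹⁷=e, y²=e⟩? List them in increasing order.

|G| = 34 = 2 · 17. By Lagrange's theorem the order of any subgroup divides 34; the divisors of 34 are 1, 2, 17, 34.

Answer: 1, 2, 17, 34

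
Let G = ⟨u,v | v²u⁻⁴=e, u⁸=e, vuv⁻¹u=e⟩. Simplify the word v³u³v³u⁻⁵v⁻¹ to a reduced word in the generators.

Multiply left to right, reducing at each step:
  (v⁻¹) · u³ = uv
  (uv) · v³ = u
  u · u⁻⁵ = u⁴
  (u⁴) · v⁻¹ = v

Answer: v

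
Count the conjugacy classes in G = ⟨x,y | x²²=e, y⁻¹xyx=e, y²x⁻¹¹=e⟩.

The conjugacy classes (representative and size) are:
  [e] (size 1), [x²¹] (size 2), [x²] (size 2), [x³] (size 2), [x¹⁸] (size 2), [x¹⁷] (size 2), [x⁶] (size 2), [x⁷] (size 2), [x⁸] (size 2), [x¹³] (size 2), [x¹²] (size 2), [x¹¹] (size 1), [x¹⁰y] (size 11), [x⁷y] (size 11).
Class equation: 1 + 2 + 2 + 2 + 2 + 2 + 2 + 2 + 2 + 2 + 2 + 1 + 11 + 11 = 44 = |G|. So G has 14 conjugacy classes.

Answer: 14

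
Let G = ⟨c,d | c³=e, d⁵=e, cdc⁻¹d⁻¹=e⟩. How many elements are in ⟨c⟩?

|⟨c⟩| equals the order of c. Compute successive powers until reaching e:
  c¹ = c, c² = c², c³ = e.
The smallest positive k with cᵏ = e is 3, so |⟨c⟩| = 3.

Answer: 3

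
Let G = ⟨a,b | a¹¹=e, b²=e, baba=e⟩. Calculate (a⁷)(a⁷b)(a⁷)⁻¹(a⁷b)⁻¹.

[(a⁷), (a⁷b)] = (a⁷)·(a⁷b)·(a⁷)⁻¹·(a⁷b)⁻¹.
  (a⁷) · (a⁷b) = a³b
  (a³b) · (a⁴) = a¹⁰b
  (a¹⁰b) · (a⁷b) = a³

Answer: a³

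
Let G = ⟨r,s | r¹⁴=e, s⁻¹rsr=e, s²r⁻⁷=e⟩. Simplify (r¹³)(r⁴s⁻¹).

Compute (r¹³) · (r⁴s⁻¹) by multiplying left to right and reducing via the relations at each step:
  (r¹³) · r⁴ = r³
  (r³) · s⁻¹ = r³s⁻¹

Answer: r³s⁻¹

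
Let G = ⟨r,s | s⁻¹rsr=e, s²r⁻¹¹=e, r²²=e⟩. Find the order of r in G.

Compute successive powers until reaching e:
  r¹ = r, r² = r², r³ = r³, r⁴ = r⁴, r⁵ = r⁵, r⁶ = r⁶, r⁷ = r⁷, r⁸ = r⁸, r⁹ = r⁹, r¹⁰ = r¹⁰, r¹¹ = r¹¹, r¹² = r¹², r¹³ = r¹³, r¹⁴ = r¹⁴, r¹⁵ = r¹⁵, r¹⁶ = r¹⁶, r¹⁷ = r¹⁷, r¹⁸ = r¹⁸, r¹⁹ = r¹⁹, r²⁰ = r²⁰, r²¹ = r²¹, r²² = e.
The smallest positive k with rᵏ = e is 22.

Answer: 22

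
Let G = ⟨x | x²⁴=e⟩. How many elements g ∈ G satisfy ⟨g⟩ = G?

G is cyclic of order 24. An element generates G iff its order is 24, and a cyclic group of order 24 has exactly φ(24) = 8 such elements.

Answer: 8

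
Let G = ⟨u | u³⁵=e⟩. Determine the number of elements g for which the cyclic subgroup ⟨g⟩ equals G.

G is cyclic of order 35. An element generates G iff its order is 35, and a cyclic group of order 35 has exactly φ(35) = 24 such elements.

Answer: 24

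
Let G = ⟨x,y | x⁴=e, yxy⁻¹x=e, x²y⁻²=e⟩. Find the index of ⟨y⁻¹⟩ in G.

First find ord(y⁻¹) by computing successive powers:
  (y⁻¹)¹ = y⁻¹, (y⁻¹)² = x², (y⁻¹)³ = y, (y⁻¹)⁴ = e.
So |⟨y⁻¹⟩| = ord(y⁻¹) = 4. With |G| = 8, by Lagrange [G : ⟨y⁻¹⟩] = 8/4 = 2.

Answer: 2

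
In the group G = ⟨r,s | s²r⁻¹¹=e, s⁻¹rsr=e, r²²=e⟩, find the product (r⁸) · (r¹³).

Compute (r⁸) · (r¹³) by multiplying left to right and reducing via the relations at each step:
  (r⁸) · r¹³ = r²¹

Answer: r²¹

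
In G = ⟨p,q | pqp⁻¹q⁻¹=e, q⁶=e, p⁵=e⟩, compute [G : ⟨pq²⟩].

First find ord(pq²) by computing successive powers:
  (pq²)¹ = pq², (pq²)² = p²q⁴, (pq²)³ = p³, (pq²)⁴ = p⁴q², (pq²)⁵ = q⁴, (pq²)⁶ = p, (pq²)⁷ = p²q², (pq²)⁸ = p³q⁴, (pq²)⁹ = p⁴, (pq²)¹⁰ = q², (pq²)¹¹ = pq⁴, (pq²)¹² = p², (pq²)¹³ = p³q², (pq²)¹⁴ = p⁴q⁴, (pq²)¹⁵ = e.
So |⟨pq²⟩| = ord(pq²) = 15. With |G| = 30, by Lagrange [G : ⟨pq²⟩] = 30/15 = 2.

Answer: 2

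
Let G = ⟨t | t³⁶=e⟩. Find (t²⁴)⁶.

Compute successive powers of (t²⁴), reducing at each step:
  (t²⁴)²: (t²⁴) · t²⁴ = t¹²
  (t²⁴)³: (t¹²) · t²⁴ = e
  (t²⁴)⁴: e · t²⁴ = t²⁴
  (t²⁴)⁵: (t²⁴) · t²⁴ = t¹²
  (t²⁴)⁶: (t¹²) · t²⁴ = e

Answer: e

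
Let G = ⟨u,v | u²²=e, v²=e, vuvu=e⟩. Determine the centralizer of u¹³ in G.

⟨u¹³⟩ ⊆ C_G(u¹³) since powers of u¹³ commute with u¹³; so |C_G(u¹³)| ≥ |⟨u¹³⟩| = 22.
By orbit–stabilizer, |C_G(u¹³)| = |G| / |conj. class of u¹³| = 44 / 2 = 22.
The 22 elements commuting with u¹³ are {e, u, u², u³, u⁴, u⁵, u⁶, u⁷, u⁸, u⁹, u¹⁰, u¹¹, u¹², u¹³, u¹⁴, u¹⁵, u¹⁶, u¹⁷, u¹⁸, u¹⁹, u²⁰, u²¹}.

Answer: {e, u, u², u³, u⁴, u⁵, u⁶, u⁷, u⁸, u⁹, u¹⁰, u¹¹, u¹², u¹³, u¹⁴, u¹⁵, u¹⁶, u¹⁷, u¹⁸, u¹⁹, u²⁰, u²¹}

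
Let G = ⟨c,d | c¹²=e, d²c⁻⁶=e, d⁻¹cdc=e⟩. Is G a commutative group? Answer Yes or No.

c·d = cd but d·c = c⁵d⁻¹, so c·d ≠ d·c and G is not abelian.

Answer: No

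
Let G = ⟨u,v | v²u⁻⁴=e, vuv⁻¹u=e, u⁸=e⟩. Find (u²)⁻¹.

The order of (u²) is 4 (smallest k with (u²)ᵏ = e), so (u²)⁻¹ = (u²)³ = u⁶.
Check: (u²) · (u⁶) → (u²) · u⁶ = e, giving e as required.

Answer: u⁶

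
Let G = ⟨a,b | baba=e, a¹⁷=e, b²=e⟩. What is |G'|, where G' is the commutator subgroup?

G' = [G, G] is generated by all commutators. The generator-pair commutators are: [a, b] = a².
The subgroup they normally generate is {e, a, a², a³, a⁴, a⁵, a⁶, a⁷, a⁸, a⁹, a¹⁰, a¹¹, a¹², a¹³, a¹⁴, a¹⁵, a¹⁶}, of order 17.
Check: |G/G'| = 34/17 = 2 is the order of the abelianisation.

Answer: 17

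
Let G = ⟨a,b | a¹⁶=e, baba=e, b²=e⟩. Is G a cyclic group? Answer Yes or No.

Every cyclic group is abelian. But a·b = ab while b·a = a¹⁵b, so a·b ≠ b·a and G is not abelian. Hence G is not cyclic.

Answer: No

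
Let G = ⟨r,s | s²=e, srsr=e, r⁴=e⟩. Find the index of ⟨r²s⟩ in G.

First find ord(r²s) by computing successive powers:
  (r²s)¹ = r²s, (r²s)² = e.
So |⟨r²s⟩| = ord(r²s) = 2. With |G| = 8, by Lagrange [G : ⟨r²s⟩] = 8/2 = 4.

Answer: 4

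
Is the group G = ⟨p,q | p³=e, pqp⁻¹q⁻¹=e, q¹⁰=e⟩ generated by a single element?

|G| = 30. The element pq has order 30 (its powers give 30 distinct elements), so ⟨pq⟩ = G and G is cyclic.

Answer: Yes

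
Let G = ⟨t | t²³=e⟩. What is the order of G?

G is generated by a single element, so G is cyclic. The relator gives t²³ = e and no smaller power is forced to be e, so the 23 powers {e, t, t², t³, t⁴, t⁵, t⁶, t⁷, t⁸, t⁹, t²², t²¹, t²⁰, t¹², t¹³, t¹¹, t¹⁰, t¹⁴, t¹⁵, t¹⁶, t¹⁷, t¹⁸, t¹⁹} are distinct. Hence |G| = 23.

Answer: 23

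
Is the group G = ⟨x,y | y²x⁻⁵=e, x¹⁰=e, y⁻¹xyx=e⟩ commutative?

x·y = xy but y·x = x⁴y⁻¹, so x·y ≠ y·x and G is not abelian.

Answer: No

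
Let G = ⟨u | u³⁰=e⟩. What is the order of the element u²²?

Compute successive powers until reaching e:
  (u²²)¹ = u²², (u²²)² = u¹⁴, (u²²)³ = u⁶, (u²²)⁴ = u²⁸, (u²²)⁵ = u²⁰, (u²²)⁶ = u¹², (u²²)⁷ = u⁴, (u²²)⁸ = u²⁶, (u²²)⁹ = u¹⁸, (u²²)¹⁰ = u¹⁰, (u²²)¹¹ = u², (u²²)¹² = u²⁴, (u²²)¹³ = u¹⁶, (u²²)¹⁴ = u⁸, (u²²)¹⁵ = e.
The smallest positive k with (u²²)ᵏ = e is 15.

Answer: 15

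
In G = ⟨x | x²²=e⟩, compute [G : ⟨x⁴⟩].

First find ord(x⁴) by computing successive powers:
  (x⁴)¹ = x⁴, (x⁴)² = x⁸, (x⁴)³ = x¹², (x⁴)⁴ = x¹⁶, (x⁴)⁵ = x²⁰, (x⁴)⁶ = x², (x⁴)⁷ = x⁶, (x⁴)⁸ = x¹⁰, (x⁴)⁹ = x¹⁴, (x⁴)¹⁰ = x¹⁸, (x⁴)¹¹ = e.
So |⟨x⁴⟩| = ord(x⁴) = 11. With |G| = 22, by Lagrange [G : ⟨x⁴⟩] = 22/11 = 2.

Answer: 2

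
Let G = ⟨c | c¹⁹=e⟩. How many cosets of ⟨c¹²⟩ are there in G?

First find ord(c¹²) by computing successive powers:
  (c¹²)¹ = c¹², (c¹²)² = c⁵, (c¹²)³ = c¹⁷, (c¹²)⁴ = c¹⁰, (c¹²)⁵ = c³, (c¹²)⁶ = c¹⁵, (c¹²)⁷ = c⁸, (c¹²)⁸ = c, (c¹²)⁹ = c¹³, (c¹²)¹⁰ = c⁶, (c¹²)¹¹ = c¹⁸, (c¹²)¹² = c¹¹, (c¹²)¹³ = c⁴, (c¹²)¹⁴ = c¹⁶, (c¹²)¹⁵ = c⁹, (c¹²)¹⁶ = c², (c¹²)¹⁷ = c¹⁴, (c¹²)¹⁸ = c⁷, (c¹²)¹⁹ = e.
So |⟨c¹²⟩| = ord(c¹²) = 19. With |G| = 19, by Lagrange [G : ⟨c¹²⟩] = 19/19 = 1.

Answer: 1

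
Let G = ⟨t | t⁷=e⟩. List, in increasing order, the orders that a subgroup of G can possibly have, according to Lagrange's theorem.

|G| = 7 = 7. By Lagrange's theorem the order of any subgroup divides 7; the divisors of 7 are 1, 7.

Answer: 1, 7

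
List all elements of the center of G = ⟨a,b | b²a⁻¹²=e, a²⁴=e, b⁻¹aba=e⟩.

An element z ∈ Z(G) iff z commutes with every generator.
For example a¹² is central: (a¹²)·a = a¹³ = a·(a¹²); (a¹²)·b = b⁻¹ = b·(a¹²).
Whereas a ∉ Z(G) since a·b = ab ≠ a¹¹b⁻¹ = b·a.
Checking each of the 48 elements this way gives Z(G) = {e, a¹²}, of order 2.

Answer: {e, a¹²}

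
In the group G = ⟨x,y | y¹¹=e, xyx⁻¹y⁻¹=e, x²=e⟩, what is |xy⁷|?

Compute successive powers until reaching e:
  (xy⁷)¹ = xy⁷, (xy⁷)² = y³, (xy⁷)³ = xy¹⁰, (xy⁷)⁴ = y⁶, (xy⁷)⁵ = xy², (xy⁷)⁶ = y⁹, (xy⁷)⁷ = xy⁵, (xy⁷)⁸ = y, (xy⁷)⁹ = xy⁸, (xy⁷)¹⁰ = y⁴, (xy⁷)¹¹ = x, (xy⁷)¹² = y⁷, (xy⁷)¹³ = xy³, (xy⁷)¹⁴ = y¹⁰, (xy⁷)¹⁵ = xy⁶, (xy⁷)¹⁶ = y², (xy⁷)¹⁷ = xy⁹, (xy⁷)¹⁸ = y⁵, (xy⁷)¹⁹ = xy, (xy⁷)²⁰ = y⁸, (xy⁷)²¹ = xy⁴, (xy⁷)²² = e.
The smallest positive k with (xy⁷)ᵏ = e is 22.

Answer: 22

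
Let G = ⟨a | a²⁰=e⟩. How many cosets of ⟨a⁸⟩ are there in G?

First find ord(a⁸) by computing successive powers:
  (a⁸)¹ = a⁸, (a⁸)² = a¹⁶, (a⁸)³ = a⁴, (a⁸)⁴ = a¹², (a⁸)⁵ = e.
So |⟨a⁸⟩| = ord(a⁸) = 5. With |G| = 20, by Lagrange [G : ⟨a⁸⟩] = 20/5 = 4.

Answer: 4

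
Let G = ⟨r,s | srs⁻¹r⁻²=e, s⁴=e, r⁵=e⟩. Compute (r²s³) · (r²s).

Compute (r²s³) · (r²s) by multiplying left to right and reducing via the relations at each step:
  (r²s³) · r² = r³s³
  (r³s³) · s = r³

Answer: r³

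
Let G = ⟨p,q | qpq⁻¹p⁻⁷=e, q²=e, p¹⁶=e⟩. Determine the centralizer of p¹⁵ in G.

⟨p¹⁵⟩ ⊆ C_G(p¹⁵) since powers of p¹⁵ commute with p¹⁵; so |C_G(p¹⁵)| ≥ |⟨p¹⁵⟩| = 16.
By orbit–stabilizer, |C_G(p¹⁵)| = |G| / |conj. class of p¹⁵| = 32 / 2 = 16.
The 16 elements commuting with p¹⁵ are {e, p, p², p³, p⁴, p⁵, p⁶, p⁷, p⁸, p⁹, p¹⁰, p¹¹, p¹², p¹³, p¹⁴, p¹⁵}.

Answer: {e, p, p², p³, p⁴, p⁵, p⁶, p⁷, p⁸, p⁹, p¹⁰, p¹¹, p¹², p¹³, p¹⁴, p¹⁵}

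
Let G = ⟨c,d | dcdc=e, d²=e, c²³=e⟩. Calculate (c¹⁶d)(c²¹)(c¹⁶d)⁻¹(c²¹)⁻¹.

[(c¹⁶d), (c²¹)] = (c¹⁶d)·(c²¹)·(c¹⁶d)⁻¹·(c²¹)⁻¹.
  (c¹⁶d) · (c²¹) = c¹⁸d
  (c¹⁸d) · (c¹⁶d) = c²
  (c²) · (c²) = c⁴

Answer: c⁴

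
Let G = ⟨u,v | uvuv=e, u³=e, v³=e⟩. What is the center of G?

An element z ∈ Z(G) iff z commutes with every generator.
For example e is central: e·u = u = u·e; e·v = v = v·e.
Whereas u ∉ Z(G) since u·v = uv ≠ u²v² = v·u.
Checking each of the 12 elements this way gives Z(G) = {e}, of order 1.

Answer: {e}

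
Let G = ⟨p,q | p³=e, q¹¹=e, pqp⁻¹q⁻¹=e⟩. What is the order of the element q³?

Compute successive powers until reaching e:
  (q³)¹ = q³, (q³)² = q⁶, (q³)³ = q⁹, (q³)⁴ = q, (q³)⁵ = q⁴, (q³)⁶ = q⁷, (q³)⁷ = q¹⁰, (q³)⁸ = q², (q³)⁹ = q⁵, (q³)¹⁰ = q⁸, (q³)¹¹ = e.
The smallest positive k with (q³)ᵏ = e is 11.

Answer: 11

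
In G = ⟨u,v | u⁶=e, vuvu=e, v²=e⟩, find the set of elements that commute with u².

⟨u²⟩ ⊆ C_G(u²) since powers of u² commute with u²; so |C_G(u²)| ≥ |⟨u²⟩| = 3.
By orbit–stabilizer, |C_G(u²)| = |G| / |conj. class of u²| = 12 / 2 = 6.
The 6 elements commuting with u² are {e, u, u², u³, u⁴, u⁵}.

Answer: {e, u, u², u³, u⁴, u⁵}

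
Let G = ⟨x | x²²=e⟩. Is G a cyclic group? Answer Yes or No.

|G| = 22. The element x has order 22 (its powers give 22 distinct elements), so ⟨x⟩ = G and G is cyclic.

Answer: Yes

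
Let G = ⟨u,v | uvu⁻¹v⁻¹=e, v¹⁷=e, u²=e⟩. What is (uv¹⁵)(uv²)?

Compute (uv¹⁵) · (uv²) by multiplying left to right and reducing via the relations at each step:
  (uv¹⁵) · u = v¹⁵
  (v¹⁵) · v² = e

Answer: e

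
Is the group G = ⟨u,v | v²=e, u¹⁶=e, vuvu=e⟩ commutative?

u·v = uv but v·u = u¹⁵v, so u·v ≠ v·u and G is not abelian.

Answer: No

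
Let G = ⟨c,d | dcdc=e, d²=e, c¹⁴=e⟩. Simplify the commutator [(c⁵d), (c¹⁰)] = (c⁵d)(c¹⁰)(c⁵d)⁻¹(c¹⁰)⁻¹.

[(c⁵d), (c¹⁰)] = (c⁵d)·(c¹⁰)·(c⁵d)⁻¹·(c¹⁰)⁻¹.
  (c⁵d) · (c¹⁰) = c⁹d
  (c⁹d) · (c⁵d) = c⁴
  (c⁴) · (c⁴) = c⁸

Answer: c⁸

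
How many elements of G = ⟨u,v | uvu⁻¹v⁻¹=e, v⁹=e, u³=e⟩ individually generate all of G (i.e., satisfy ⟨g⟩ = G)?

⟨g⟩ = G would require ord(g) = |G| = 27, but the maximum element order in G is 9 < 27. So G is not cyclic and no single element generates it: the count is 0.

Answer: 0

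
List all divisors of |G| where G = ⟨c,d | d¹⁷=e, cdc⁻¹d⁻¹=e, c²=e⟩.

|G| = 34 = 2 · 17. By Lagrange's theorem the order of any subgroup divides 34; the divisors of 34 are 1, 2, 17, 34.

Answer: 1, 2, 17, 34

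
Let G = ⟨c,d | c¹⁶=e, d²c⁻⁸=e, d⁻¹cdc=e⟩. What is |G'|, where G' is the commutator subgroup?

G' = [G, G] is generated by all commutators. The generator-pair commutators are: [c, d] = c².
The subgroup they normally generate is {e, c², c⁴, c⁶, c⁸, c¹⁰, c¹², c¹⁴}, of order 8.
Check: |G/G'| = 32/8 = 4 is the order of the abelianisation.

Answer: 8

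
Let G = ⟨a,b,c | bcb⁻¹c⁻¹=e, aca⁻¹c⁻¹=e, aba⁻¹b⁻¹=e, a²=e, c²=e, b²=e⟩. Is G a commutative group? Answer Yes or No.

Each pair of generators commutes: a·b = ab = b·a; a·c = ac = c·a; b·c = bc = c·b. Since the generators pairwise commute, every element of G commutes with every other, so G is abelian.

Answer: Yes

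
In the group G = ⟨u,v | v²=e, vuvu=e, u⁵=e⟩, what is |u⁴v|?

Compute successive powers until reaching e:
  (u⁴v)¹ = u⁴v, (u⁴v)² = e.
The smallest positive k with (u⁴v)ᵏ = e is 2.

Answer: 2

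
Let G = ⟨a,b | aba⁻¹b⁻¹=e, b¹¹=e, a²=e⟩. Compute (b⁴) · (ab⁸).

Compute (b⁴) · (ab⁸) by multiplying left to right and reducing via the relations at each step:
  (b⁴) · a = ab⁴
  (ab⁴) · b⁸ = ab

Answer: ab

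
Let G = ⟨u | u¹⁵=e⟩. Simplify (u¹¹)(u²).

Compute (u¹¹) · (u²) by multiplying left to right and reducing via the relations at each step:
  (u¹¹) · u² = u¹³

Answer: u¹³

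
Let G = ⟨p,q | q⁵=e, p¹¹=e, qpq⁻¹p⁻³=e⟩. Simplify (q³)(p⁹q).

Compute (q³) · (p⁹q) by multiplying left to right and reducing via the relations at each step:
  (q³) · p⁹ = pq³
  (pq³) · q = pq⁴

Answer: pq⁴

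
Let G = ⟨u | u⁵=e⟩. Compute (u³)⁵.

Compute successive powers of (u³), reducing at each step:
  (u³)²: (u³) · u³ = u
  (u³)³: u · u³ = u⁴
  (u³)⁴: (u⁴) · u³ = u²
  (u³)⁵: (u²) · u³ = e

Answer: e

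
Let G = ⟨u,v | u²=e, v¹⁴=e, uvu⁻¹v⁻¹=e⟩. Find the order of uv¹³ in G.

Compute successive powers until reaching e:
  (uv¹³)¹ = uv¹³, (uv¹³)² = v¹², (uv¹³)³ = uv¹¹, (uv¹³)⁴ = v¹⁰, (uv¹³)⁵ = uv⁹, (uv¹³)⁶ = v⁸, (uv¹³)⁷ = uv⁷, (uv¹³)⁸ = v⁶, (uv¹³)⁹ = uv⁵, (uv¹³)¹⁰ = v⁴, (uv¹³)¹¹ = uv³, (uv¹³)¹² = v², (uv¹³)¹³ = uv, (uv¹³)¹⁴ = e.
The smallest positive k with (uv¹³)ᵏ = e is 14.

Answer: 14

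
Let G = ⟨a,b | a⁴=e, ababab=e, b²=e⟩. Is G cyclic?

Every cyclic group is abelian. But a·b = ab while b·a = ba, so a·b ≠ b·a and G is not abelian. Hence G is not cyclic.

Answer: No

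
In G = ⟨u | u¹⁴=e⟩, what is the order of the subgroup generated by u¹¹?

|⟨u¹¹⟩| equals the order of u¹¹. Compute successive powers until reaching e:
  (u¹¹)¹ = u¹¹, (u¹¹)² = u⁸, (u¹¹)³ = u⁵, (u¹¹)⁴ = u², (u¹¹)⁵ = u¹³, (u¹¹)⁶ = u¹⁰, (u¹¹)⁷ = u⁷, (u¹¹)⁸ = u⁴, (u¹¹)⁹ = u, (u¹¹)¹⁰ = u¹², (u¹¹)¹¹ = u⁹, (u¹¹)¹² = u⁶, (u¹¹)¹³ = u³, (u¹¹)¹⁴ = e.
The smallest positive k with (u¹¹)ᵏ = e is 14, so |⟨u¹¹⟩| = 14.

Answer: 14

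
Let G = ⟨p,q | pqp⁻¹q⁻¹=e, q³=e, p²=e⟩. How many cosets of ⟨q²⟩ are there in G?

First find ord(q²) by computing successive powers:
  (q²)¹ = q², (q²)² = q, (q²)³ = e.
So |⟨q²⟩| = ord(q²) = 3. With |G| = 6, by Lagrange [G : ⟨q²⟩] = 6/3 = 2.

Answer: 2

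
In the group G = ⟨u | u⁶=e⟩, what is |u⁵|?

Compute successive powers until reaching e:
  (u⁵)¹ = u⁵, (u⁵)² = u⁴, (u⁵)³ = u³, (u⁵)⁴ = u², (u⁵)⁵ = u, (u⁵)⁶ = e.
The smallest positive k with (u⁵)ᵏ = e is 6.

Answer: 6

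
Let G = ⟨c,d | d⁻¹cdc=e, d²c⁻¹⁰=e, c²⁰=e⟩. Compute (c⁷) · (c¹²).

Compute (c⁷) · (c¹²) by multiplying left to right and reducing via the relations at each step:
  (c⁷) · c¹² = c¹⁹

Answer: c¹⁹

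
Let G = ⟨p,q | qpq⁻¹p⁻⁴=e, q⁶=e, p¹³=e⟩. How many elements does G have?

Enumerate words in the generators, reducing via the relations: the distinct elements are
  {e, p, q, pq, p², p³, p⁴, p⁵, p⁶, p⁷, p⁸, p⁹, q², q³, q⁴, q⁵, pq², pq³, pq⁴, pq⁵, p²q, p³q, p¹², p¹¹, p¹⁰, p⁴q, p⁵q, p⁶q, p⁷q, p⁸q, p⁹q, p²q², p²q³, p²q⁴, p²q⁵, p³q², p³q³, p³q⁴, p³q⁵, p¹²q, p¹¹q, p¹⁰q, p⁴q², p⁴q³, p⁴q⁴, p⁴q⁵, p⁵q², p⁵q³, p⁵q⁴, p⁵q⁵, p⁶q², p⁶q³, p⁶q⁴, p⁶q⁵, p⁷q², p⁷q³, p⁷q⁴, p⁷q⁵, p⁸q², p⁸q³, p⁸q⁴, p⁸q⁵, p⁹q², p⁹q³, p⁹q⁴, p⁹q⁵, p¹²q², p¹²q³, p¹²q⁴, p¹²q⁵, p¹¹q², p¹¹q³, p¹¹q⁴, p¹¹q⁵, p¹⁰q², p¹⁰q³, p¹⁰q⁴, p¹⁰q⁵}.
No further products give new elements, so |G| = 78.

Answer: 78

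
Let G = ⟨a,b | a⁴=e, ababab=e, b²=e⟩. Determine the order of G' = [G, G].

G' = [G, G] is generated by all commutators. The generator-pair commutators are: [a, b] = a²ba.
The subgroup they normally generate is {e, a², ab, ba³, a²ba, a³b, a²ba³, ba, aba², ba²b, a²ba²b, a³ba²}, of order 12.
Check: |G/G'| = 24/12 = 2 is the order of the abelianisation.

Answer: 12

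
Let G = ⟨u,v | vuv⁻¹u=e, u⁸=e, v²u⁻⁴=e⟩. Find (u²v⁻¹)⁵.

Compute successive powers of (u²v⁻¹), reducing at each step:
  (u²v⁻¹)²: (u²v⁻¹) · u² = v⁻¹;   (v⁻¹) · v⁻¹ = u⁴
  (u²v⁻¹)³: (u⁴) · u² = u⁶;   (u⁶) · v⁻¹ = u²v
  (u²v⁻¹)⁴: (u²v) · u² = v;   v · v⁻¹ = e
  (u²v⁻¹)⁵: e · u² = u²;   (u²) · v⁻¹ = u²v⁻¹

Answer: u²v⁻¹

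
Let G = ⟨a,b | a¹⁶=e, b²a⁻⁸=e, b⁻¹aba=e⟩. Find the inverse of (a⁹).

The order of (a⁹) is 16 (smallest k with (a⁹)ᵏ = e), so (a⁹)⁻¹ = (a⁹)¹⁵ = a⁷.
Check: (a⁹) · (a⁷) → (a⁹) · a⁷ = e, giving e as required.

Answer: a⁷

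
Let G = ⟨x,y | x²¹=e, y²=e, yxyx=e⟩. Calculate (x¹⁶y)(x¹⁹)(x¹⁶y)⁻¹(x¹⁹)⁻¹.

[(x¹⁶y), (x¹⁹)] = (x¹⁶y)·(x¹⁹)·(x¹⁶y)⁻¹·(x¹⁹)⁻¹.
  (x¹⁶y) · (x¹⁹) = x¹⁸y
  (x¹⁸y) · (x¹⁶y) = x²
  (x²) · (x²) = x⁴

Answer: x⁴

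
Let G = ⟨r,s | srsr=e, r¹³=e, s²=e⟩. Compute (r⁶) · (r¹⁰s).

Compute (r⁶) · (r¹⁰s) by multiplying left to right and reducing via the relations at each step:
  (r⁶) · r¹⁰ = r³
  (r³) · s = r³s

Answer: r³s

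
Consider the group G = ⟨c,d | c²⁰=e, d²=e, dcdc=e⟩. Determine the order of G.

Enumerate words in the generators, reducing via the relations: the distinct elements are
  {c, d, e, cd, c², c³, c⁴, c⁵, c⁶, c⁷, c⁸, c⁹, c²d, c³d, c¹², c¹³, c¹¹, c¹⁰, c¹⁴, c¹⁵, c¹⁶, c¹⁷, c¹⁸, c¹⁹, c⁴d, c⁵d, c⁶d, c⁷d, c⁸d, c⁹d, c¹²d, c¹³d, c¹¹d, c¹⁰d, c¹⁴d, c¹⁵d, c¹⁶d, c¹⁷d, c¹⁸d, c¹⁹d}.
No further products give new elements, so |G| = 40.

Answer: 40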